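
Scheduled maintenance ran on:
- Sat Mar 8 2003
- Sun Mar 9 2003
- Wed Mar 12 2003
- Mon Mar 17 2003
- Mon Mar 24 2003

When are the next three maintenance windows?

Intervals are 1, 3, 5, 7 days — an arithmetic progression with common difference 2.
Next gap: 9 days. Mon Mar 24 2003 + 9 days = Wed Apr 2 2003.
Next gap: 11 days. Wed Apr 2 2003 + 11 days = Sun Apr 13 2003.
Next gap: 13 days. Sun Apr 13 2003 + 13 days = Sat Apr 26 2003.

Wed Apr 2 2003, Sun Apr 13 2003, Sat Apr 26 2003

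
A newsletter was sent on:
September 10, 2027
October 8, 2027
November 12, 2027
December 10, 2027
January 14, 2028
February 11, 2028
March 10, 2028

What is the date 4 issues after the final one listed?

July 14, 2028

These are Fridays at 28- or 35-day spacing (28, 35, 28, 35, 28, 28).
The pattern: 2nd Friday of the month.
April 2028 — 2nd Friday is April 14, 2028.
May 2028 — 2nd Friday is May 12, 2028.
2nd Friday of June 2028: June 9, 2028.
July 2028 — 2nd Friday is July 14, 2028.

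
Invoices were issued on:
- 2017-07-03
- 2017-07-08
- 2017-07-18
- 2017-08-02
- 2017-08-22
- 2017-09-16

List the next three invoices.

2017-10-16, 2017-11-20, 2017-12-30

The spacing grows by 5 each time: 5, 10, 15, 20, 25 days.
Next gap: 30 days. 2017-09-16 + 30 days = 2017-10-16.
Next gap: 35 days. 2017-10-16 + 35 days = 2017-11-20.
Next gap: 40 days. 2017-11-20 + 40 days = 2017-12-30.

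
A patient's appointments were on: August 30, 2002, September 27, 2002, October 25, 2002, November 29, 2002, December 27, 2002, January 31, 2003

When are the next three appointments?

All Fridays; the gaps (28, 28, 35, 28, 35) vary with month length.
This is the last Friday of each month.
February 2003 ends with Friday February 28, 2003.
March 2003 ends with Friday March 28, 2003.
Last Friday of April 2003: April 25, 2003.

February 28, 2003; March 28, 2003; April 25, 2003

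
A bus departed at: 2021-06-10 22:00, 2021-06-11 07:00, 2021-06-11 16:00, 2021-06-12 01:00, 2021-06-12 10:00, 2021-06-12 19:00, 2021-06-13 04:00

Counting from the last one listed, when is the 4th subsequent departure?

2021-06-14 16:00

The interval is a steady 9 hours (9, 9, 9, 9, 9, 9).
2021-06-13 04:00 + 9 h = 2021-06-13 13:00.
2021-06-13 13:00 + 9 h = 2021-06-13 22:00.
2021-06-13 22:00 + 9 h = 2021-06-14 07:00.
2021-06-14 07:00 + 9 h = 2021-06-14 16:00.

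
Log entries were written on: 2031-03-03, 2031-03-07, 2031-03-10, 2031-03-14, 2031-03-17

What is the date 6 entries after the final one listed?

2031-04-07

The gap pattern 4, 3, 4, 3 repeats every 2 events.
These are the Mondays and Fridays of each week.
The following Friday is 2031-03-21.
The following Monday is 2031-03-24.
The following Friday is 2031-03-28.
The following Monday is 2031-03-31.
The following Friday is 2031-04-04.
The following Monday is 2031-04-07.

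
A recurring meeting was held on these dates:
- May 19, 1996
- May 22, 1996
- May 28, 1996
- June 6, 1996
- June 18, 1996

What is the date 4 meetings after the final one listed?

September 4, 1996

Intervals are 3, 6, 9, 12 days — an arithmetic progression with common difference 3.
Next gap: 15 days. June 18, 1996 + 15 days = July 3, 1996.
Next gap: 18 days. July 3, 1996 + 18 days = July 21, 1996.
Next gap: 21 days. July 21, 1996 + 21 days = August 11, 1996.
Next gap: 24 days. August 11, 1996 + 24 days = September 4, 1996.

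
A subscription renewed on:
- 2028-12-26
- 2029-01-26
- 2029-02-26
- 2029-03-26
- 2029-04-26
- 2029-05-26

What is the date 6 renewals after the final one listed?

The day-of-month is always 26 (31, 31, 28, 31, 30 days between events).
So this recurs on the 26th of each month.
Next: June 2029 → 2029-06-26.
July 2029: 2029-07-26.
Next: August 2029 → 2029-08-26.
Next: September 2029 → 2029-09-26.
October 2029: 2029-10-26.
Next: November 2029 → 2029-11-26.

2029-11-26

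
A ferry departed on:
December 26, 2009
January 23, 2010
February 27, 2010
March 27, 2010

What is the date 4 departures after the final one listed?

Gaps: 28, 35, 28 days — a mix of 28 and 35. Every date is a Saturday.
Each is the 4th Saturday of its month.
April 2010 — 4th Saturday is April 24, 2010.
May 2010 — 4th Saturday is May 22, 2010.
4th Saturday of June 2010: June 26, 2010.
July 2010 — 4th Saturday is July 24, 2010.

July 24, 2010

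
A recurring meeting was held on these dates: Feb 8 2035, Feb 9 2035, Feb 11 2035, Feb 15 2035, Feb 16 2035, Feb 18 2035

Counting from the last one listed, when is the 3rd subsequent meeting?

The gap pattern 1, 2, 4, 1, 2 repeats every 3 events.
These are the Thursdays, Fridays and Sundays of each week.
Next Thursday: Feb 22 2035.
Next Friday: Feb 23 2035.
Next Sunday: Feb 25 2035.

Feb 25 2035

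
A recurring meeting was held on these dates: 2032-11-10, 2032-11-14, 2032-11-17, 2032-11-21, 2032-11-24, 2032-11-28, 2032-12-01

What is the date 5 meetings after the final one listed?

2032-12-19

Every event lands on a Wednesday or Sunday (gaps cycle 4, 3, 4, 3, 4, 3).
So the schedule is: every Wednesday and Sunday.
The following Sunday is 2032-12-05.
The following Wednesday is 2032-12-08.
Next Sunday: 2032-12-12.
The following Wednesday is 2032-12-15.
Next Sunday: 2032-12-19.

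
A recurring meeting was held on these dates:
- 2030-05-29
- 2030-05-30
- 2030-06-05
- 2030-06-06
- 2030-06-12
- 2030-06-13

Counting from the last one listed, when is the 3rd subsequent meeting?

The gap pattern 1, 6, 1, 6, 1 repeats every 2 events.
These are the Wednesdays and Thursdays of each week.
The following Wednesday is 2030-06-19.
Next Thursday: 2030-06-20.
Next Wednesday: 2030-06-26.

2030-06-26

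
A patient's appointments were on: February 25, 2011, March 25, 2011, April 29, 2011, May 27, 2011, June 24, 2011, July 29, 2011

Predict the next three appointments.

August 26, 2011; September 30, 2011; October 28, 2011

Every date is a Friday; gaps 28, 35, 28, 28, 35 days.
Each is the last Friday of its month (at least one falls on the 29th or later, ruling out '4th Friday').
August 2011 ends with Friday August 26, 2011.
Last Friday of September 2011: September 30, 2011.
October 2011 ends with Friday October 28, 2011.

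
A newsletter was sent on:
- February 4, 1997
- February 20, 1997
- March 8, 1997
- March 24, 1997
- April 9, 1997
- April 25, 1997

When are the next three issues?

Gaps between consecutive events: 16, 16, 16, 16, 16 days — a constant 16-day interval.
April 25, 1997 + 16 days = May 11, 1997.
May 11, 1997 + 16 days = May 27, 1997.
May 27, 1997 + 16 days = June 12, 1997.

May 11, 1997; May 27, 1997; June 12, 1997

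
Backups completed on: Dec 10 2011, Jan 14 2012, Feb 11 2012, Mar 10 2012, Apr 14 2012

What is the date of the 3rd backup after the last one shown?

Gaps: 35, 28, 28, 35 days — a mix of 28 and 35. Every date is a Saturday.
Each is the 2nd Saturday of its month.
May 2012 — 2nd Saturday is May 12 2012.
June 2012 — 2nd Saturday is Jun 9 2012.
2nd Saturday of July 2012: Jul 14 2012.

Jul 14 2012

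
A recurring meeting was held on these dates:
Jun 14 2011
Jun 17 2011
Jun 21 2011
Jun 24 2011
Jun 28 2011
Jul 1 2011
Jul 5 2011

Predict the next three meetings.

The gap pattern 3, 4, 3, 4, 3, 4 repeats every 2 events.
These are the Tuesdays and Fridays of each week.
The following Friday is Jul 8 2011.
Next Tuesday: Jul 12 2011.
Next Friday: Jul 15 2011.

Jul 8 2011, Jul 12 2011, Jul 15 2011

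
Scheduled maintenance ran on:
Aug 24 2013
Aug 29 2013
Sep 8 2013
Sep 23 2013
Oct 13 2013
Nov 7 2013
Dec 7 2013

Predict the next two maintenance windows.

Intervals are 5, 10, 15, 20, 25, 30 days — an arithmetic progression with common difference 5.
Next gap: 35 days. Dec 7 2013 + 35 days = Jan 11 2014.
Next gap: 40 days. Jan 11 2014 + 40 days = Feb 20 2014.

Jan 11 2014, Feb 20 2014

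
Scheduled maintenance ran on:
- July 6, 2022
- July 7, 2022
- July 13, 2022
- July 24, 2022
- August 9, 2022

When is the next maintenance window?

Gaps: 1, 6, 11, 16 days — each gap is 5 larger than the previous one.
Next gap: 21 days. August 9, 2022 + 21 days = August 30, 2022.

August 30, 2022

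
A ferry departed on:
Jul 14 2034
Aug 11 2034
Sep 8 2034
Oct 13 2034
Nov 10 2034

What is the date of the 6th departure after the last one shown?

These are Fridays at 28- or 35-day spacing (28, 28, 35, 28).
The pattern: 2nd Friday of the month.
2nd Friday of December 2034: Dec 8 2034.
2nd Friday of January 2035: Jan 12 2035.
February 2035 — 2nd Friday is Feb 9 2035.
2nd Friday of March 2035: Mar 9 2035.
April 2035 — 2nd Friday is Apr 13 2035.
2nd Friday of May 2035: May 11 2035.

May 11 2035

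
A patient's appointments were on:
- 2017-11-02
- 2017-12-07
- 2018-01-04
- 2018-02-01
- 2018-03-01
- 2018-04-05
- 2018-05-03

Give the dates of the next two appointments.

These are Thursdays at 28- or 35-day spacing (35, 28, 28, 28, 35, 28).
The pattern: 1st Thursday of the month.
June 2018 — 1st Thursday is 2018-06-07.
1st Thursday of July 2018: 2018-07-05.

2018-06-07, 2018-07-05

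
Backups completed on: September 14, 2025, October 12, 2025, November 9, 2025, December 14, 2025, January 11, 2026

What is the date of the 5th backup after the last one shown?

Gaps: 28, 28, 35, 28 days — a mix of 28 and 35. Every date is a Sunday.
Each is the 2nd Sunday of its month.
2nd Sunday of February 2026: February 8, 2026.
March 2026 — 2nd Sunday is March 8, 2026.
April 2026 — 2nd Sunday is April 12, 2026.
May 2026 — 2nd Sunday is May 10, 2026.
2nd Sunday of June 2026: June 14, 2026.

June 14, 2026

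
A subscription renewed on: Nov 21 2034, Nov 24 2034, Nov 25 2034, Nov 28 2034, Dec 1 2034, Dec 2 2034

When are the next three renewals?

Every event lands on a Tuesday or Friday or Saturday (gaps cycle 3, 1, 3, 3, 1).
So the schedule is: every Tuesday, Friday and Saturday.
Next Tuesday: Dec 5 2034.
Next Friday: Dec 8 2034.
The following Saturday is Dec 9 2034.

Dec 5 2034, Dec 8 2034, Dec 9 2034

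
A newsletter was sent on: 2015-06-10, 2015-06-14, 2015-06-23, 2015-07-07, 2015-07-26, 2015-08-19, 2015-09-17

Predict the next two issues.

2015-10-21, 2015-11-29

The spacing grows by 5 each time: 4, 9, 14, 19, 24, 29 days.
Next gap: 34 days. 2015-09-17 + 34 days = 2015-10-21.
Next gap: 39 days. 2015-10-21 + 39 days = 2015-11-29.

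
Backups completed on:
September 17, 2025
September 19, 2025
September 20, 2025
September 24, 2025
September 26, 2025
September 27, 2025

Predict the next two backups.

Gaps: 2, 1, 4, 2, 1 days — not constant, but cyclic with period 3.
The events fall on every Wednesday, Friday and Saturday.
Next Wednesday: October 1, 2025.
Next Friday: October 3, 2025.

October 1, 2025; October 3, 2025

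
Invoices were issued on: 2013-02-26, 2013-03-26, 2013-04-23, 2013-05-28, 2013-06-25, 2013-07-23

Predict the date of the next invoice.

2013-08-27

All dates are Tuesdays, 28, 28, 35, 28, 28 days apart.
Specifically, the 4th Tuesday of each month.
August 2013 — 4th Tuesday is 2013-08-27.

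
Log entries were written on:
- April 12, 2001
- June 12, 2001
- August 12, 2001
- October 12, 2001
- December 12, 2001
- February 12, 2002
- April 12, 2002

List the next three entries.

Each date is the 12th; the gaps (61, 61, 61, 61, 62, 59) track the month lengths.
The rule is the 12th of every 2 months.
June 2002: June 12, 2002.
Next: August 2002 → August 12, 2002.
October 2002: October 12, 2002.

June 12, 2002; August 12, 2002; October 12, 2002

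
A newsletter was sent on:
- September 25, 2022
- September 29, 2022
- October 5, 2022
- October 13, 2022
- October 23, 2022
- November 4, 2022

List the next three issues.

The spacing grows by 2 each time: 4, 6, 8, 10, 12 days.
Next gap: 14 days. November 4, 2022 + 14 days = November 18, 2022.
Next gap: 16 days. November 18, 2022 + 16 days = December 4, 2022.
Next gap: 18 days. December 4, 2022 + 18 days = December 22, 2022.

November 18, 2022; December 4, 2022; December 22, 2022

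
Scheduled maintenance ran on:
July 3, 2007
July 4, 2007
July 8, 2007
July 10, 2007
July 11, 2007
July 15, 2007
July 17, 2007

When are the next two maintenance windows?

The gap pattern 1, 4, 2, 1, 4, 2 repeats every 3 events.
These are the Tuesdays, Wednesdays and Sundays of each week.
The following Wednesday is July 18, 2007.
Next Sunday: July 22, 2007.

July 18, 2007; July 22, 2007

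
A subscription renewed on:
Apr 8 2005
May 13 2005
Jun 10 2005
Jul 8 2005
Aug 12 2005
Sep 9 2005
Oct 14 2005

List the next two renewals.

Gaps: 35, 28, 28, 35, 28, 35 days — a mix of 28 and 35. Every date is a Friday.
Each is the 2nd Friday of its month.
2nd Friday of November 2005: Nov 11 2005.
2nd Friday of December 2005: Dec 9 2005.

Nov 11 2005, Dec 9 2005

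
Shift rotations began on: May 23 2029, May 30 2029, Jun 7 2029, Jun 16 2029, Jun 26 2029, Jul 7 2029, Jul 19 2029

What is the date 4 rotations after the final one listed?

The spacing grows by 1 each time: 7, 8, 9, 10, 11, 12 days.
Next gap: 13 days. Jul 19 2029 + 13 days = Aug 1 2029.
Next gap: 14 days. Aug 1 2029 + 14 days = Aug 15 2029.
Next gap: 15 days. Aug 15 2029 + 15 days = Aug 30 2029.
Next gap: 16 days. Aug 30 2029 + 16 days = Sep 15 2029.

Sep 15 2029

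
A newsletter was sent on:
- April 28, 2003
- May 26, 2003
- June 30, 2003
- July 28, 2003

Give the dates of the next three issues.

August 25, 2003; September 29, 2003; October 27, 2003

All Mondays; the gaps (28, 35, 28) vary with month length.
This is the last Monday of each month.
August 2003 ends with Monday August 25, 2003.
September 2003 ends with Monday September 29, 2003.
October 2003 ends with Monday October 27, 2003.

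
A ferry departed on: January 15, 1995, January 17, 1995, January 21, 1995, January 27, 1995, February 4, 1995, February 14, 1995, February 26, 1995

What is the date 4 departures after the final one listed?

May 5, 1995

The spacing grows by 2 each time: 2, 4, 6, 8, 10, 12 days.
Next gap: 14 days. February 26, 1995 + 14 days = March 12, 1995.
Next gap: 16 days. March 12, 1995 + 16 days = March 28, 1995.
Next gap: 18 days. March 28, 1995 + 18 days = April 15, 1995.
Next gap: 20 days. April 15, 1995 + 20 days = May 5, 1995.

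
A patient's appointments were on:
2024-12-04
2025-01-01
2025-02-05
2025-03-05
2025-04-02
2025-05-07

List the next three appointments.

All dates are Wednesdays, 28, 35, 28, 28, 35 days apart.
Specifically, the 1st Wednesday of each month.
1st Wednesday of June 2025: 2025-06-04.
July 2025 — 1st Wednesday is 2025-07-02.
1st Wednesday of August 2025: 2025-08-06.

2025-06-04, 2025-07-02, 2025-08-06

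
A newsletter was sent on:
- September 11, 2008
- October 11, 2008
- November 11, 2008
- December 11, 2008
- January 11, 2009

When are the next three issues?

February 11, 2009; March 11, 2009; April 11, 2009

The day-of-month is always 11 (30, 31, 30, 31 days between events).
So this recurs on the 11th of each month.
Next: February 2009 → February 11, 2009.
March 2009: March 11, 2009.
Next: April 2009 → April 11, 2009.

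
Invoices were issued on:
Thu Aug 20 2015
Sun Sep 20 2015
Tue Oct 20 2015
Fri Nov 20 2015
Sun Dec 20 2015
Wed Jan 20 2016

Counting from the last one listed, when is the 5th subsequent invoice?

Gaps: 31, 30, 31, 30, 31 days — not constant. Every event is on the 20th of the month.
Pattern: the 20th of each month.
Next: February 2016 → Sat Feb 20 2016.
March 2016: Sun Mar 20 2016.
April 2016: Wed Apr 20 2016.
May 2016: Fri May 20 2016.
June 2016: Mon Jun 20 2016.

Mon Jun 20 2016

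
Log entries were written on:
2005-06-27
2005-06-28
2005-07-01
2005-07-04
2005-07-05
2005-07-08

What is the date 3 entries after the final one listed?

Gaps: 1, 3, 3, 1, 3 days — not constant, but cyclic with period 3.
The events fall on every Monday, Tuesday and Friday.
The following Monday is 2005-07-11.
Next Tuesday: 2005-07-12.
The following Friday is 2005-07-15.

2005-07-15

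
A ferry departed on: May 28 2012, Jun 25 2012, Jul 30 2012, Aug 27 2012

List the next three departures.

Sep 24 2012, Oct 29 2012, Nov 26 2012

Every date is a Monday; gaps 28, 35, 28 days.
Each is the last Monday of its month (at least one falls on the 29th or later, ruling out '4th Monday').
September 2012 ends with Monday Sep 24 2012.
Last Monday of October 2012: Oct 29 2012.
November 2012 ends with Monday Nov 26 2012.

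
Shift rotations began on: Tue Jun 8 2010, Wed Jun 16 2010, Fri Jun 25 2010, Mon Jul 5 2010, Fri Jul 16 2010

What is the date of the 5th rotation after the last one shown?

Fri Sep 24 2010

Gaps: 8, 9, 10, 11 days — each gap is 1 larger than the previous one.
Next gap: 12 days. Fri Jul 16 2010 + 12 days = Wed Jul 28 2010.
Next gap: 13 days. Wed Jul 28 2010 + 13 days = Tue Aug 10 2010.
Next gap: 14 days. Tue Aug 10 2010 + 14 days = Tue Aug 24 2010.
Next gap: 15 days. Tue Aug 24 2010 + 15 days = Wed Sep 8 2010.
Next gap: 16 days. Wed Sep 8 2010 + 16 days = Fri Sep 24 2010.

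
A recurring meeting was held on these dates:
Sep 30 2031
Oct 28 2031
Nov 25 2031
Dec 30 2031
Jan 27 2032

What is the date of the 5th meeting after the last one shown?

All Tuesdays; the gaps (28, 28, 35, 28) vary with month length.
This is the last Tuesday of each month.
February 2032 ends with Tuesday Feb 24 2032.
March 2032 ends with Tuesday Mar 30 2032.
Last Tuesday of April 2032: Apr 27 2032.
May 2032 ends with Tuesday May 25 2032.
Last Tuesday of June 2032: Jun 29 2032.

Jun 29 2032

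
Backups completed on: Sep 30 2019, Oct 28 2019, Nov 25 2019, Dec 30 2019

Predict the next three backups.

All Mondays; the gaps (28, 28, 35) vary with month length.
This is the last Monday of each month.
January 2020 ends with Monday Jan 27 2020.
Last Monday of February 2020: Feb 24 2020.
March 2020 ends with Monday Mar 30 2020.

Jan 27 2020, Feb 24 2020, Mar 30 2020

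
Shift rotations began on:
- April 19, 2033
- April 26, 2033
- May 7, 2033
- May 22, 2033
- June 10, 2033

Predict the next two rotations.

July 3, 2033; July 30, 2033

Intervals are 7, 11, 15, 19 days — an arithmetic progression with common difference 4.
Next gap: 23 days. June 10, 2033 + 23 days = July 3, 2033.
Next gap: 27 days. July 3, 2033 + 27 days = July 30, 2033.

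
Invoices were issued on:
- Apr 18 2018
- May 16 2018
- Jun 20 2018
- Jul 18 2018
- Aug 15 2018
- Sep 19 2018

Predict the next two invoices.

Oct 17 2018, Nov 21 2018

These are Wednesdays at 28- or 35-day spacing (28, 35, 28, 28, 35).
The pattern: 3rd Wednesday of the month.
October 2018 — 3rd Wednesday is Oct 17 2018.
November 2018 — 3rd Wednesday is Nov 21 2018.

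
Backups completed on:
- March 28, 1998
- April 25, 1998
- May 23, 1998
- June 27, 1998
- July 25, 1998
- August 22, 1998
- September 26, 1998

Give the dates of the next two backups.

October 24, 1998; November 28, 1998

These are Saturdays at 28- or 35-day spacing (28, 28, 35, 28, 28, 35).
The pattern: 4th Saturday of the month.
4th Saturday of October 1998: October 24, 1998.
November 1998 — 4th Saturday is November 28, 1998.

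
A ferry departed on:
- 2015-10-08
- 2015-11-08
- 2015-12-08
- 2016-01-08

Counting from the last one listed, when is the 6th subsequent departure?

The day-of-month is always 8 (31, 30, 31 days between events).
So this recurs on the 8th of each month.
February 2016: 2016-02-08.
March 2016: 2016-03-08.
Next: April 2016 → 2016-04-08.
May 2016: 2016-05-08.
Next: June 2016 → 2016-06-08.
Next: July 2016 → 2016-07-08.

2016-07-08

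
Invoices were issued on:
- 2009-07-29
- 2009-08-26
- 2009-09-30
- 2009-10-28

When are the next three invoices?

2009-11-25, 2009-12-30, 2010-01-27

All Wednesdays; the gaps (28, 35, 28) vary with month length.
This is the last Wednesday of each month.
November 2009 ends with Wednesday 2009-11-25.
Last Wednesday of December 2009: 2009-12-30.
Last Wednesday of January 2010: 2010-01-27.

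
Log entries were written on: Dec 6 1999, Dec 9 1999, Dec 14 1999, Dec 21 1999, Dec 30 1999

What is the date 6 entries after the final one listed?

The spacing grows by 2 each time: 3, 5, 7, 9 days.
Next gap: 11 days. Dec 30 1999 + 11 days = Jan 10 2000.
Next gap: 13 days. Jan 10 2000 + 13 days = Jan 23 2000.
Next gap: 15 days. Jan 23 2000 + 15 days = Feb 7 2000.
Next gap: 17 days. Feb 7 2000 + 17 days = Feb 24 2000.
Next gap: 19 days. Feb 24 2000 + 19 days = Mar 14 2000.
Next gap: 21 days. Mar 14 2000 + 21 days = Apr 4 2000.

Apr 4 2000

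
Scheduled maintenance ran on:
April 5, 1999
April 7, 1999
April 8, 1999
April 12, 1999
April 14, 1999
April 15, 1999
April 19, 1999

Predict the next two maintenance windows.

Gaps: 2, 1, 4, 2, 1, 4 days — not constant, but cyclic with period 3.
The events fall on every Monday, Wednesday and Thursday.
The following Wednesday is April 21, 1999.
Next Thursday: April 22, 1999.

April 21, 1999; April 22, 1999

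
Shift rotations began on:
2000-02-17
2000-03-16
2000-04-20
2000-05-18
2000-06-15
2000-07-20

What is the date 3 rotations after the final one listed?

All dates are Thursdays, 28, 35, 28, 28, 35 days apart.
Specifically, the 3rd Thursday of each month.
3rd Thursday of August 2000: 2000-08-17.
September 2000 — 3rd Thursday is 2000-09-21.
3rd Thursday of October 2000: 2000-10-19.

2000-10-19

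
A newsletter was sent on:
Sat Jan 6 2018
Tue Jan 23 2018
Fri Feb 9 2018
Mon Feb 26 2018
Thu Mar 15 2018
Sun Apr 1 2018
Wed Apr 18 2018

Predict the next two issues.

Sat May 5 2018, Tue May 22 2018

The spacing is 17, 17, 17, 17, 17, 17 days — always 17 days.
Wed Apr 18 2018 + 17 days = Sat May 5 2018.
Sat May 5 2018 + 17 days = Tue May 22 2018.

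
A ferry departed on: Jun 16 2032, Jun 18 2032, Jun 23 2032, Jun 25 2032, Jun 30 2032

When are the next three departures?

Jul 2 2032, Jul 7 2032, Jul 9 2032

The gap pattern 2, 5, 2, 5 repeats every 2 events.
These are the Wednesdays and Fridays of each week.
Next Friday: Jul 2 2032.
The following Wednesday is Jul 7 2032.
The following Friday is Jul 9 2032.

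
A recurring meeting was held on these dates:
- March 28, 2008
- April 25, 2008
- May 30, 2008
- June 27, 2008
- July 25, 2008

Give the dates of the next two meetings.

All Fridays; the gaps (28, 35, 28, 28) vary with month length.
This is the last Friday of each month.
August 2008 ends with Friday August 29, 2008.
September 2008 ends with Friday September 26, 2008.

August 29, 2008; September 26, 2008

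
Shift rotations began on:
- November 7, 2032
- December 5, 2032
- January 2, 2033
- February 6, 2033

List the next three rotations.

These are Sundays at 28- or 35-day spacing (28, 28, 35).
The pattern: 1st Sunday of the month.
March 2033 — 1st Sunday is March 6, 2033.
April 2033 — 1st Sunday is April 3, 2033.
1st Sunday of May 2033: May 1, 2033.

March 6, 2033; April 3, 2033; May 1, 2033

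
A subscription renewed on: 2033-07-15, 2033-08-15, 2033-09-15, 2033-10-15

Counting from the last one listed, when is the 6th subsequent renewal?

2034-04-15

Each date is the 15th; the gaps (31, 31, 30) track the month lengths.
The rule is the 15th of each month.
November 2033: 2033-11-15.
December 2033: 2033-12-15.
Next: January 2034 → 2034-01-15.
Next: February 2034 → 2034-02-15.
March 2034: 2034-03-15.
Next: April 2034 → 2034-04-15.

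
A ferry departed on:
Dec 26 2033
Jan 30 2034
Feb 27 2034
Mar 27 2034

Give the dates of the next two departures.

These are Mondays with 35, 28, 28-day gaps.
Each is the final Monday of its month — Jan 30 2034 is past the 28th, so '4th Monday' doesn't fit.
Last Monday of April 2034: Apr 24 2034.
Last Monday of May 2034: May 29 2034.

Apr 24 2034, May 29 2034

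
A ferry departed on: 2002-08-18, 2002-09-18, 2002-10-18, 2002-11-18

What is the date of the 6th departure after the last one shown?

2003-05-18

The day-of-month is always 18 (31, 30, 31 days between events).
So this recurs on the 18th of each month.
December 2002: 2002-12-18.
Next: January 2003 → 2003-01-18.
February 2003: 2003-02-18.
Next: March 2003 → 2003-03-18.
Next: April 2003 → 2003-04-18.
Next: May 2003 → 2003-05-18.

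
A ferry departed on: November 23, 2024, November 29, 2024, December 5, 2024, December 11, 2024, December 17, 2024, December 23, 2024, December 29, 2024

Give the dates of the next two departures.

Every event comes 6 days after the last (6, 6, 6, 6, 6, 6).
December 29, 2024 + 6 days = January 4, 2025.
January 4, 2025 + 6 days = January 10, 2025.

January 4, 2025; January 10, 2025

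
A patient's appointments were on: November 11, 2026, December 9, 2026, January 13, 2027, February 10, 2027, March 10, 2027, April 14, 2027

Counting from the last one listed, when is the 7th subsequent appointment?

Gaps: 28, 35, 28, 28, 35 days — a mix of 28 and 35. Every date is a Wednesday.
Each is the 2nd Wednesday of its month.
May 2027 — 2nd Wednesday is May 12, 2027.
June 2027 — 2nd Wednesday is June 9, 2027.
July 2027 — 2nd Wednesday is July 14, 2027.
August 2027 — 2nd Wednesday is August 11, 2027.
September 2027 — 2nd Wednesday is September 8, 2027.
October 2027 — 2nd Wednesday is October 13, 2027.
November 2027 — 2nd Wednesday is November 10, 2027.

November 10, 2027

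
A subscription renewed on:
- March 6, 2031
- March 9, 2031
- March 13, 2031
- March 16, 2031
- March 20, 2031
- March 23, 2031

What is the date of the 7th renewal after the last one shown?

April 17, 2031

Gaps: 3, 4, 3, 4, 3 days — not constant, but cyclic with period 2.
The events fall on every Thursday and Sunday.
Next Thursday: March 27, 2031.
Next Sunday: March 30, 2031.
Next Thursday: April 3, 2031.
Next Sunday: April 6, 2031.
The following Thursday is April 10, 2031.
Next Sunday: April 13, 2031.
The following Thursday is April 17, 2031.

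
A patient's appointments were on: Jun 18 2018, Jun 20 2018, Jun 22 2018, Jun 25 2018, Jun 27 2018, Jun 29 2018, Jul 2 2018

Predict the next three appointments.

The gap pattern 2, 2, 3, 2, 2, 3 repeats every 3 events.
These are the Mondays, Wednesdays and Fridays of each week.
The following Wednesday is Jul 4 2018.
Next Friday: Jul 6 2018.
The following Monday is Jul 9 2018.

Jul 4 2018, Jul 6 2018, Jul 9 2018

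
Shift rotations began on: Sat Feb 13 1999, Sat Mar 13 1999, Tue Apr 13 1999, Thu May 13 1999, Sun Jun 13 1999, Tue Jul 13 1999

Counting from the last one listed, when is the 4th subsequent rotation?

Sat Nov 13 1999

Each date is the 13th; the gaps (28, 31, 30, 31, 30) track the month lengths.
The rule is the 13th of each month.
Next: August 1999 → Fri Aug 13 1999.
Next: September 1999 → Mon Sep 13 1999.
Next: October 1999 → Wed Oct 13 1999.
Next: November 1999 → Sat Nov 13 1999.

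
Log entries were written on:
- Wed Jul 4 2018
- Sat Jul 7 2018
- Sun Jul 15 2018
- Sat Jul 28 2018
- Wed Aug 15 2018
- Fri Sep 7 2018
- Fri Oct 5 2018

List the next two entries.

Wed Nov 7 2018, Sat Dec 15 2018

Intervals are 3, 8, 13, 18, 23, 28 days — an arithmetic progression with common difference 5.
Next gap: 33 days. Fri Oct 5 2018 + 33 days = Wed Nov 7 2018.
Next gap: 38 days. Wed Nov 7 2018 + 38 days = Sat Dec 15 2018.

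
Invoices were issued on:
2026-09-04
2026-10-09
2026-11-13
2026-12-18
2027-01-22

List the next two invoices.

2027-02-26, 2027-04-02

Every event comes 35 days after the last (35, 35, 35, 35).
2027-01-22 + 35 days = 2027-02-26.
2027-02-26 + 35 days = 2027-04-02.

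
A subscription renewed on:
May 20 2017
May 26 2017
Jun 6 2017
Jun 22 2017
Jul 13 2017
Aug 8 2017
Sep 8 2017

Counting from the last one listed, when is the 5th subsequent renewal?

Gaps: 6, 11, 16, 21, 26, 31 days — each gap is 5 larger than the previous one.
Next gap: 36 days. Sep 8 2017 + 36 days = Oct 14 2017.
Next gap: 41 days. Oct 14 2017 + 41 days = Nov 24 2017.
Next gap: 46 days. Nov 24 2017 + 46 days = Jan 9 2018.
Next gap: 51 days. Jan 9 2018 + 51 days = Mar 1 2018.
Next gap: 56 days. Mar 1 2018 + 56 days = Apr 26 2018.

Apr 26 2018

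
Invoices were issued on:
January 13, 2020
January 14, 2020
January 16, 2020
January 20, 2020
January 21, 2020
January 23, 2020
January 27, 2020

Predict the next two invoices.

Gaps: 1, 2, 4, 1, 2, 4 days — not constant, but cyclic with period 3.
The events fall on every Monday, Tuesday and Thursday.
Next Tuesday: January 28, 2020.
Next Thursday: January 30, 2020.

January 28, 2020; January 30, 2020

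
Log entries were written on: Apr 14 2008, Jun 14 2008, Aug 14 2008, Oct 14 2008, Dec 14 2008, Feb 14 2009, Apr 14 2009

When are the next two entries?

Jun 14 2009, Aug 14 2009

The day-of-month is always 14 (61, 61, 61, 61, 62, 59 days between events).
So this recurs on the 14th of every 2 months.
Next: June 2009 → Jun 14 2009.
August 2009: Aug 14 2009.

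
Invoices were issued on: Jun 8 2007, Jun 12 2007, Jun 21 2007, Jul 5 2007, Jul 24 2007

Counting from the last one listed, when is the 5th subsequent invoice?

Jan 10 2008

Gaps: 4, 9, 14, 19 days — each gap is 5 larger than the previous one.
Next gap: 24 days. Jul 24 2007 + 24 days = Aug 17 2007.
Next gap: 29 days. Aug 17 2007 + 29 days = Sep 15 2007.
Next gap: 34 days. Sep 15 2007 + 34 days = Oct 19 2007.
Next gap: 39 days. Oct 19 2007 + 39 days = Nov 27 2007.
Next gap: 44 days. Nov 27 2007 + 44 days = Jan 10 2008.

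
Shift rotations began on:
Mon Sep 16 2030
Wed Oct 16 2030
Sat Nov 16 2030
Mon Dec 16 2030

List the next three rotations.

Thu Jan 16 2031, Sun Feb 16 2031, Sun Mar 16 2031

Each date is the 16th; the gaps (30, 31, 30) track the month lengths.
The rule is the 16th of each month.
January 2031: Thu Jan 16 2031.
February 2031: Sun Feb 16 2031.
Next: March 2031 → Sun Mar 16 2031.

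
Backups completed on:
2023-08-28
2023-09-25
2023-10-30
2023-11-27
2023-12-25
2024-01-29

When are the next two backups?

2024-02-26, 2024-03-25

Every date is a Monday; gaps 28, 35, 28, 28, 35 days.
Each is the last Monday of its month (at least one falls on the 29th or later, ruling out '4th Monday').
Last Monday of February 2024: 2024-02-26.
Last Monday of March 2024: 2024-03-25.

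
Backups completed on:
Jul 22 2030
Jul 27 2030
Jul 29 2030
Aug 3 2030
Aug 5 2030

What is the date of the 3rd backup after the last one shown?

Every event lands on a Monday or Saturday (gaps cycle 5, 2, 5, 2).
So the schedule is: every Monday and Saturday.
The following Saturday is Aug 10 2030.
The following Monday is Aug 12 2030.
The following Saturday is Aug 17 2030.

Aug 17 2030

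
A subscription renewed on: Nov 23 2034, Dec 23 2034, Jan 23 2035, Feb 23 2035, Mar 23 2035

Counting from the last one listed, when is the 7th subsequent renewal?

The day-of-month is always 23 (30, 31, 31, 28 days between events).
So this recurs on the 23rd of each month.
April 2035: Apr 23 2035.
Next: May 2035 → May 23 2035.
Next: June 2035 → Jun 23 2035.
July 2035: Jul 23 2035.
Next: August 2035 → Aug 23 2035.
September 2035: Sep 23 2035.
Next: October 2035 → Oct 23 2035.

Oct 23 2035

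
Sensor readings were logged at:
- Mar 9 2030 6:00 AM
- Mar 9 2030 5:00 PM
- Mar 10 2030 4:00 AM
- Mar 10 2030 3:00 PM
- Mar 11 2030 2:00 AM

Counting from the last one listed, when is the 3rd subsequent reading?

Spacing: 11, 11, 11, 11 h — constant 11 h.
Mar 11 2030 2:00 AM + 11 h = Mar 11 2030 1:00 PM.
Mar 11 2030 1:00 PM + 11 h = Mar 12 2030 12:00 AM.
Mar 12 2030 12:00 AM + 11 h = Mar 12 2030 11:00 AM.

Mar 12 2030 11:00 AM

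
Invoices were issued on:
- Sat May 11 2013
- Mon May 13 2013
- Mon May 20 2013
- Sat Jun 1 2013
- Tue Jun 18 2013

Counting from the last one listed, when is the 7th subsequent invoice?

Tue Mar 4 2014

Gaps: 2, 7, 12, 17 days — each gap is 5 larger than the previous one.
Next gap: 22 days. Tue Jun 18 2013 + 22 days = Wed Jul 10 2013.
Next gap: 27 days. Wed Jul 10 2013 + 27 days = Tue Aug 6 2013.
Next gap: 32 days. Tue Aug 6 2013 + 32 days = Sat Sep 7 2013.
Next gap: 37 days. Sat Sep 7 2013 + 37 days = Mon Oct 14 2013.
Next gap: 42 days. Mon Oct 14 2013 + 42 days = Mon Nov 25 2013.
Next gap: 47 days. Mon Nov 25 2013 + 47 days = Sat Jan 11 2014.
Next gap: 52 days. Sat Jan 11 2014 + 52 days = Tue Mar 4 2014.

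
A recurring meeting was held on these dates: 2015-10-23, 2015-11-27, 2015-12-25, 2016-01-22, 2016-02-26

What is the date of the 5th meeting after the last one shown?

Gaps: 35, 28, 28, 35 days — a mix of 28 and 35. Every date is a Friday.
Each is the 4th Friday of its month.
March 2016 — 4th Friday is 2016-03-25.
4th Friday of April 2016: 2016-04-22.
May 2016 — 4th Friday is 2016-05-27.
June 2016 — 4th Friday is 2016-06-24.
July 2016 — 4th Friday is 2016-07-22.

2016-07-22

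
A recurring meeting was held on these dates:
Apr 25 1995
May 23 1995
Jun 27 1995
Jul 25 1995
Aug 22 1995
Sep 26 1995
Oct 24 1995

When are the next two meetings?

Gaps: 28, 35, 28, 28, 35, 28 days — a mix of 28 and 35. Every date is a Tuesday.
Each is the 4th Tuesday of its month.
November 1995 — 4th Tuesday is Nov 28 1995.
4th Tuesday of December 1995: Dec 26 1995.

Nov 28 1995, Dec 26 1995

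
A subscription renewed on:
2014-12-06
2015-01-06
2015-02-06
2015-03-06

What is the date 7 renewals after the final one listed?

2015-10-06

Gaps: 31, 31, 28 days — not constant. Every event is on the 6th of the month.
Pattern: the 6th of each month.
Next: April 2015 → 2015-04-06.
May 2015: 2015-05-06.
Next: June 2015 → 2015-06-06.
July 2015: 2015-07-06.
Next: August 2015 → 2015-08-06.
September 2015: 2015-09-06.
October 2015: 2015-10-06.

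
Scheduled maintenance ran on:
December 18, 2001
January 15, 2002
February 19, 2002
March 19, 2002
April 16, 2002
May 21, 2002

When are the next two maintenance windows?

These are Tuesdays at 28- or 35-day spacing (28, 35, 28, 28, 35).
The pattern: 3rd Tuesday of the month.
June 2002 — 3rd Tuesday is June 18, 2002.
3rd Tuesday of July 2002: July 16, 2002.

June 18, 2002; July 16, 2002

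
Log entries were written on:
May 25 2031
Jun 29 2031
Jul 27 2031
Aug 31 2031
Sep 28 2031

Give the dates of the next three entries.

Oct 26 2031, Nov 30 2031, Dec 28 2031

Every date is a Sunday; gaps 35, 28, 35, 28 days.
Each is the last Sunday of its month (at least one falls on the 29th or later, ruling out '4th Sunday').
Last Sunday of October 2031: Oct 26 2031.
Last Sunday of November 2031: Nov 30 2031.
December 2031 ends with Sunday Dec 28 2031.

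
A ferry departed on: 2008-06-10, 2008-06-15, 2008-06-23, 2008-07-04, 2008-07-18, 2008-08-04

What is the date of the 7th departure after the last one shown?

Intervals are 5, 8, 11, 14, 17 days — an arithmetic progression with common difference 3.
Next gap: 20 days. 2008-08-04 + 20 days = 2008-08-24.
Next gap: 23 days. 2008-08-24 + 23 days = 2008-09-16.
Next gap: 26 days. 2008-09-16 + 26 days = 2008-10-12.
Next gap: 29 days. 2008-10-12 + 29 days = 2008-11-10.
Next gap: 32 days. 2008-11-10 + 32 days = 2008-12-12.
Next gap: 35 days. 2008-12-12 + 35 days = 2009-01-16.
Next gap: 38 days. 2009-01-16 + 38 days = 2009-02-23.

2009-02-23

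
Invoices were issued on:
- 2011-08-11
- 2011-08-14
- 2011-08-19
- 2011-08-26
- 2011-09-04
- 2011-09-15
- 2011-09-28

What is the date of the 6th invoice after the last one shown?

Gaps: 3, 5, 7, 9, 11, 13 days — each gap is 2 larger than the previous one.
Next gap: 15 days. 2011-09-28 + 15 days = 2011-10-13.
Next gap: 17 days. 2011-10-13 + 17 days = 2011-10-30.
Next gap: 19 days. 2011-10-30 + 19 days = 2011-11-18.
Next gap: 21 days. 2011-11-18 + 21 days = 2011-12-09.
Next gap: 23 days. 2011-12-09 + 23 days = 2012-01-01.
Next gap: 25 days. 2012-01-01 + 25 days = 2012-01-26.

2012-01-26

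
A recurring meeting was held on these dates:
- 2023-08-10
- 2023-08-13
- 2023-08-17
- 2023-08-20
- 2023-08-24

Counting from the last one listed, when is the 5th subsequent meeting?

2023-09-10

Gaps: 3, 4, 3, 4 days — not constant, but cyclic with period 2.
The events fall on every Thursday and Sunday.
The following Sunday is 2023-08-27.
Next Thursday: 2023-08-31.
Next Sunday: 2023-09-03.
Next Thursday: 2023-09-07.
Next Sunday: 2023-09-10.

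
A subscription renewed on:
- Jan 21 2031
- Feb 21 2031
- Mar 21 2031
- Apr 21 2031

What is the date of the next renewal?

Gaps: 31, 28, 31 days — not constant. Every event is on the 21st of the month.
Pattern: the 21st of each month.
May 2031: May 21 2031.

May 21 2031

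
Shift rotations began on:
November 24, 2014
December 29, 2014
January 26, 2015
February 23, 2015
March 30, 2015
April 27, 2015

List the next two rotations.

May 25, 2015; June 29, 2015

These are Mondays with 35, 28, 28, 35, 28-day gaps.
Each is the final Monday of its month — December 29, 2014 is past the 28th, so '4th Monday' doesn't fit.
Last Monday of May 2015: May 25, 2015.
Last Monday of June 2015: June 29, 2015.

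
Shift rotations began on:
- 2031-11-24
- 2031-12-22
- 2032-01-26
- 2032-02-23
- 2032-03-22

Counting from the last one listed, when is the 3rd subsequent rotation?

2032-06-28

These are Mondays at 28- or 35-day spacing (28, 35, 28, 28).
The pattern: 4th Monday of the month.
April 2032 — 4th Monday is 2032-04-26.
4th Monday of May 2032: 2032-05-24.
June 2032 — 4th Monday is 2032-06-28.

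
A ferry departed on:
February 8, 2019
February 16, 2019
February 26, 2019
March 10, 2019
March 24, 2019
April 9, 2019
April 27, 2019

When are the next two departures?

May 17, 2019; June 8, 2019

The spacing grows by 2 each time: 8, 10, 12, 14, 16, 18 days.
Next gap: 20 days. April 27, 2019 + 20 days = May 17, 2019.
Next gap: 22 days. May 17, 2019 + 22 days = June 8, 2019.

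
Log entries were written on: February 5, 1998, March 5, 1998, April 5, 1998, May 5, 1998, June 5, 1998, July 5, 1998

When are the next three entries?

The day-of-month is always 5 (28, 31, 30, 31, 30 days between events).
So this recurs on the 5th of each month.
Next: August 1998 → August 5, 1998.
September 1998: September 5, 1998.
Next: October 1998 → October 5, 1998.

August 5, 1998; September 5, 1998; October 5, 1998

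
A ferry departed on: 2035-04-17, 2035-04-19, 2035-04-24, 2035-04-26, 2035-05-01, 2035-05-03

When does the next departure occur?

The gap pattern 2, 5, 2, 5, 2 repeats every 2 events.
These are the Tuesdays and Thursdays of each week.
Next Tuesday: 2035-05-08.

2035-05-08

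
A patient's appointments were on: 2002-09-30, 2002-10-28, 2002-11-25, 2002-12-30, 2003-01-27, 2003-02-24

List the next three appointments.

2003-03-31, 2003-04-28, 2003-05-26

All Mondays; the gaps (28, 28, 35, 28, 28) vary with month length.
This is the last Monday of each month.
Last Monday of March 2003: 2003-03-31.
Last Monday of April 2003: 2003-04-28.
May 2003 ends with Monday 2003-05-26.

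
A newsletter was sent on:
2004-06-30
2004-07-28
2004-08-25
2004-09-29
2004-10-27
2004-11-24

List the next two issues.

2004-12-29, 2005-01-26

All Wednesdays; the gaps (28, 28, 35, 28, 28) vary with month length.
This is the last Wednesday of each month.
Last Wednesday of December 2004: 2004-12-29.
Last Wednesday of January 2005: 2005-01-26.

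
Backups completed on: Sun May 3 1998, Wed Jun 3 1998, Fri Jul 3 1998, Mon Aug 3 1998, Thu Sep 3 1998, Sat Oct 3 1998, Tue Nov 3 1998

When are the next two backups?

Each date is the 3rd; the gaps (31, 30, 31, 31, 30, 31) track the month lengths.
The rule is the 3rd of each month.
December 1998: Thu Dec 3 1998.
Next: January 1999 → Sun Jan 3 1999.

Thu Dec 3 1998, Sun Jan 3 1999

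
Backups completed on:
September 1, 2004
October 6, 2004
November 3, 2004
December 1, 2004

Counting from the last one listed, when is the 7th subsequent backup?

All dates are Wednesdays, 35, 28, 28 days apart.
Specifically, the 1st Wednesday of each month.
January 2005 — 1st Wednesday is January 5, 2005.
1st Wednesday of February 2005: February 2, 2005.
1st Wednesday of March 2005: March 2, 2005.
1st Wednesday of April 2005: April 6, 2005.
May 2005 — 1st Wednesday is May 4, 2005.
June 2005 — 1st Wednesday is June 1, 2005.
1st Wednesday of July 2005: July 6, 2005.

July 6, 2005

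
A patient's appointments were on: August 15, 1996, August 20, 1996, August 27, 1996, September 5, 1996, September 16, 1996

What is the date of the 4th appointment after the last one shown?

The spacing grows by 2 each time: 5, 7, 9, 11 days.
Next gap: 13 days. September 16, 1996 + 13 days = September 29, 1996.
Next gap: 15 days. September 29, 1996 + 15 days = October 14, 1996.
Next gap: 17 days. October 14, 1996 + 17 days = October 31, 1996.
Next gap: 19 days. October 31, 1996 + 19 days = November 19, 1996.

November 19, 1996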